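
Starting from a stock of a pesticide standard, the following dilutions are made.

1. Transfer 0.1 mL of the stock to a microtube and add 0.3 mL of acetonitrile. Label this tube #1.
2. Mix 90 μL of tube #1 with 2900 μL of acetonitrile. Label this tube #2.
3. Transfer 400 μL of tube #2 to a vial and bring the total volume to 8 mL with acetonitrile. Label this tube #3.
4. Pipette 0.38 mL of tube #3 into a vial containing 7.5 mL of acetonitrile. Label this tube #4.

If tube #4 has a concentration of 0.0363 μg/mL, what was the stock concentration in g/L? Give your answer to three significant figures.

Step 1: 0.1 mL + 0.3 mL = 0.4 mL total → factor 0.4/0.1 = 4
Step 2: 90 μL + 2900 μL = 2990 μL total → factor 2990/90 = 33.222
Step 3: 400 μL brought to 8 mL → factor 8000/400 = 20
Step 4: 0.38 mL + 7.5 mL = 7.88 mL total → factor 7.88/0.38 = 20.737
Overall dilution factor = 4 × 33.222 × 20 × 20.737 = 55114
Stock = 0.0363 μg/mL × 55114 = 2001 μg/mL = 2.00 g/L

2.00 g/L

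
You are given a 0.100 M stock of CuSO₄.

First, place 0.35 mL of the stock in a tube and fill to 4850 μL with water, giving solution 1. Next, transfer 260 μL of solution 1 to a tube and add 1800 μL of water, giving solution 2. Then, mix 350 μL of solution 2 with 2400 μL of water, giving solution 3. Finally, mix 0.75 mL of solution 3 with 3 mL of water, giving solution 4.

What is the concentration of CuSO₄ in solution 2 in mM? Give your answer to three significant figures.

0.911 mM

Step 1: 0.35 mL brought to 4850 μL → factor 4.85/0.35 = 13.857
Step 2: 260 μL + 1800 μL = 2060 μL total → factor 2060/260 = 7.9231
Dilution factor through solution 2 = 13.857 × 7.9231 = 109.79
[solution 2] = 0.100 M / 109.79 = 0.0009108 M = 0.911 mM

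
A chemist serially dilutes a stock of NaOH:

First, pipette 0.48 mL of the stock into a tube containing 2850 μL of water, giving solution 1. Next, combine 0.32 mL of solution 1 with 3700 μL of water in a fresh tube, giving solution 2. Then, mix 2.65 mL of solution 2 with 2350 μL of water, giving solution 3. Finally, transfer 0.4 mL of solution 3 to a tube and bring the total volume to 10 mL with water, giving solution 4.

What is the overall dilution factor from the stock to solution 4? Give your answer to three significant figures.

Step 1: 0.48 mL + 2850 μL = 3.33 mL total → factor 3.33/0.48 = 6.9375
Step 2: 0.32 mL + 3700 μL = 4.02 mL total → factor 4.02/0.32 = 12.562
Step 3: 2.65 mL + 2350 μL = 5 mL total → factor 5/2.65 = 1.8868
Step 4: 0.4 mL brought to 10 mL → factor 10/0.4 = 25
Overall dilution factor = 6.9375 × 12.562 × 1.8868 × 25 = 4111

4.11 × 10^3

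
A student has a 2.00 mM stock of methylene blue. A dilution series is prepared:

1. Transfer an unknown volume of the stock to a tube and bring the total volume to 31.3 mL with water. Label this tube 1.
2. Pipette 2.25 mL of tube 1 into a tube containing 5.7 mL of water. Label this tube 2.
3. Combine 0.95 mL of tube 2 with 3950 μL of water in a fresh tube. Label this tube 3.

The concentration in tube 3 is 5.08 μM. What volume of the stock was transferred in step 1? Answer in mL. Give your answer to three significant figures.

1.45 mL

Step 1: v brought to 31.3 mL → factor = 31.3 mL/v
Step 2: 2.25 mL + 5.7 mL = 7.95 mL total → factor 7.95/2.25 = 3.5333
Step 3: 0.95 mL + 3950 μL = 4.9 mL total → factor 4.9/0.95 = 5.1579
Product of known-step factors = 18.225
Overall factor = 2.00 mM / (5.08 μM) = 393.7
Step-1 factor = 393.7 / 18.225 = 21.603
v = 31.3 mL / 21.603 = 1.45 mL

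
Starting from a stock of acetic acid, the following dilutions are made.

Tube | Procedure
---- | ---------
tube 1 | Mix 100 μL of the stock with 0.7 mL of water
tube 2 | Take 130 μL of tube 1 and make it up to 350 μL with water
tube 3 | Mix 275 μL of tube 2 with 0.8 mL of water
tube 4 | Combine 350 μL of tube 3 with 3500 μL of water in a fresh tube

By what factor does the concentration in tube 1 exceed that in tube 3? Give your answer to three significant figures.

Step 1: 100 μL + 0.7 mL = 800 μL total → factor 800/100 = 8
Step 2: 130 μL brought to 350 μL → factor 350/130 = 2.6923
Step 3: 275 μL + 0.8 mL = 1075 μL total → factor 1075/275 = 3.9091
Dilution factor to tube 1 = 8; to tube 3 = 84.196
[tube 1]/[tube 3] = (factor to tube 3)/(factor to tube 1) = 84.196/8 = 10.5

10.5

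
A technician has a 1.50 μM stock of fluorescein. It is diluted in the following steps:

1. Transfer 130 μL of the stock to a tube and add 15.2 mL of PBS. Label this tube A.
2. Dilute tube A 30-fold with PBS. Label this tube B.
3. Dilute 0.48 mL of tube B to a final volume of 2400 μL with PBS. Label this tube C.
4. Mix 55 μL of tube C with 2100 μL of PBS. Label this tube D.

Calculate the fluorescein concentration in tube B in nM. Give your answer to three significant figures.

0.424 nM

Step 1: 130 μL + 15.2 mL = 15330 μL total → factor 15330/130 = 117.92
Step 2: 30-fold → factor 30
Dilution factor through tube B = 117.92 × 30 = 3537.7
[tube B] = 1.50 μM / 3537.7 = 0.0004240 μM = 0.424 nM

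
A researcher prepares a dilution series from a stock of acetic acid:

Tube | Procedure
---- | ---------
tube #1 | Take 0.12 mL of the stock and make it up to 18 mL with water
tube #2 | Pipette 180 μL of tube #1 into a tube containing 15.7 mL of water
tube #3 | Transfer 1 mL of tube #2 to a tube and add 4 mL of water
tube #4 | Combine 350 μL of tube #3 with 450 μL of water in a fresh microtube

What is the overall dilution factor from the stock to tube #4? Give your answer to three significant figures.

Step 1: 0.12 mL brought to 18 mL → factor 18/0.12 = 150
Step 2: 180 μL + 15.7 mL = 15880 μL total → factor 15880/180 = 88.222
Step 3: 1 mL + 4 mL = 5 mL total → factor 5/1 = 5
Step 4: 350 μL + 450 μL = 800 μL total → factor 800/350 = 2.2857
Overall dilution factor = 150 × 88.222 × 5 × 2.2857 = 1.5124 × 10^5

1.51 × 10^5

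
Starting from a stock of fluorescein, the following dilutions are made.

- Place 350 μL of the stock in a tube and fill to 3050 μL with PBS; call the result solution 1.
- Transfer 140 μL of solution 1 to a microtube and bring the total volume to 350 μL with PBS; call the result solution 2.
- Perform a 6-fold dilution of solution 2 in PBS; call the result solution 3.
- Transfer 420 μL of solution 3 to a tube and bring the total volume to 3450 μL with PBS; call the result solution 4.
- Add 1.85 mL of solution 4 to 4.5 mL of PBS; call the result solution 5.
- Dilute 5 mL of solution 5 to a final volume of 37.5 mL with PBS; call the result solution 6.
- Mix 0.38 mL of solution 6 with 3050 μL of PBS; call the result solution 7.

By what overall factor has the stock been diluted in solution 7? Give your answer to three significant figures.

2.49 × 10^5

Step 1: 350 μL brought to 3050 μL → factor 3050/350 = 8.7143
Step 2: 140 μL brought to 350 μL → factor 350/140 = 2.5
Step 3: 6-fold → factor 6
Step 4: 420 μL brought to 3450 μL → factor 3450/420 = 8.2143
Step 5: 1.85 mL + 4.5 mL = 6.35 mL total → factor 6.35/1.85 = 3.4324
Step 6: 5 mL brought to 37.5 mL → factor 37.5/5 = 7.5
Step 7: 0.38 mL + 3050 μL = 3.43 mL total → factor 3.43/0.38 = 9.0263
Overall dilution factor = 8.7143 × 2.5 × 6 × 8.2143 × 3.4324 × 7.5 × 9.0263 = 2.495 × 10^5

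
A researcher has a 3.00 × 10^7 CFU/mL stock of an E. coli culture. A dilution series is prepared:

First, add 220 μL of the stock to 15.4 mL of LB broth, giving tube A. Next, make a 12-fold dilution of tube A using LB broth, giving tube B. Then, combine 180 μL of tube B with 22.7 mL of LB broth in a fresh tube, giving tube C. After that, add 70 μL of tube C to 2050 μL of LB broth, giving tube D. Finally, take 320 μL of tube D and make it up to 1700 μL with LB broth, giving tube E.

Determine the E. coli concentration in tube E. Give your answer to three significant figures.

Step 1: 220 μL + 15.4 mL = 15620 μL total → factor 15620/220 = 71
Step 2: 12-fold → factor 12
Step 3: 180 μL + 22.7 mL = 22880 μL total → factor 22880/180 = 127.11
Step 4: 70 μL + 2050 μL = 2120 μL total → factor 2120/70 = 30.286
Step 5: 320 μL brought to 1700 μL → factor 1700/320 = 5.3125
Overall dilution factor = 71 × 12 × 127.11 × 30.286 × 5.3125 = 1.7424 × 10^7
Final = 3.00 × 10^7 CFU/mL / 1.7424 × 10^7 = 1.72 CFU/mL

1.72 CFU/mL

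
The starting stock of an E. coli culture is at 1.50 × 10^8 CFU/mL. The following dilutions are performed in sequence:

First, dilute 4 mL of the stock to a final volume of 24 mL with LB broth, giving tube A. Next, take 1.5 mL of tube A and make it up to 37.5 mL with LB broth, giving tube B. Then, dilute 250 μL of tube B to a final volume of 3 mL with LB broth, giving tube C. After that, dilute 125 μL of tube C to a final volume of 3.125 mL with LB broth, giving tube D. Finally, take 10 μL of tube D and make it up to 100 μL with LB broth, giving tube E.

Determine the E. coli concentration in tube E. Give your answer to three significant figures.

Step 1: 4 mL brought to 24 mL → factor 24/4 = 6
Step 2: 1.5 mL brought to 37.5 mL → factor 37.5/1.5 = 25
Step 3: 250 μL brought to 3 mL → factor 3000/250 = 12
Step 4: 125 μL brought to 3.125 mL → factor 3125/125 = 25
Step 5: 10 μL brought to 100 μL → factor 100/10 = 10
Overall dilution factor = 6 × 25 × 12 × 25 × 10 = 4.5 × 10^5
Final = 1.50 × 10^8 CFU/mL / 4.5 × 10^5 = 333 CFU/mL

333 CFU/mL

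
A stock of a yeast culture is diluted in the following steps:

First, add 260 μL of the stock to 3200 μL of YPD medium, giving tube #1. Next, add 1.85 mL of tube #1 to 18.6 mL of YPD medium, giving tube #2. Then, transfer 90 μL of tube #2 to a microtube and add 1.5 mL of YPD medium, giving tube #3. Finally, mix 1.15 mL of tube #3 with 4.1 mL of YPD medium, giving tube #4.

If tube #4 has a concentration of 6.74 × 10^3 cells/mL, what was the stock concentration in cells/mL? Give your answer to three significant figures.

Step 1: 260 μL + 3200 μL = 3460 μL total → factor 3460/260 = 13.308
Step 2: 1.85 mL + 18.6 mL = 20.45 mL total → factor 20.45/1.85 = 11.054
Step 3: 90 μL + 1.5 mL = 1590 μL total → factor 1590/90 = 17.667
Step 4: 1.15 mL + 4.1 mL = 5.25 mL total → factor 5.25/1.15 = 4.5652
Overall dilution factor = 13.308 × 11.054 × 17.667 × 4.5652 = 11864
Stock = 6.74 × 10^3 cells/mL × 11864 = 8.00 × 10^7 cells/mL

8.00 × 10^7 cells/mL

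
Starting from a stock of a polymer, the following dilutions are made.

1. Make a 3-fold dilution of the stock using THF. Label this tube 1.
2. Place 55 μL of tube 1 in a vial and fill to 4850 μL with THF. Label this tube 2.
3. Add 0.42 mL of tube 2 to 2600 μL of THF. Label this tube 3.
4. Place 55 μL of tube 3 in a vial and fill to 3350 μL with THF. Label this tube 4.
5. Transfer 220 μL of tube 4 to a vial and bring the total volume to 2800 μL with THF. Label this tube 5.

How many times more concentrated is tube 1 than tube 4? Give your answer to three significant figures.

3.86 × 10^4

Step 1: 3-fold → factor 3
Step 2: 55 μL brought to 4850 μL → factor 4850/55 = 88.182
Step 3: 0.42 mL + 2600 μL = 3.02 mL total → factor 3.02/0.42 = 7.1905
Step 4: 55 μL brought to 3350 μL → factor 3350/55 = 60.909
Dilution factor to tube 1 = 3; to tube 4 = 1.1586 × 10^5
[tube 1]/[tube 4] = (factor to tube 4)/(factor to tube 1) = 1.1586 × 10^5/3 = 3.86 × 10^4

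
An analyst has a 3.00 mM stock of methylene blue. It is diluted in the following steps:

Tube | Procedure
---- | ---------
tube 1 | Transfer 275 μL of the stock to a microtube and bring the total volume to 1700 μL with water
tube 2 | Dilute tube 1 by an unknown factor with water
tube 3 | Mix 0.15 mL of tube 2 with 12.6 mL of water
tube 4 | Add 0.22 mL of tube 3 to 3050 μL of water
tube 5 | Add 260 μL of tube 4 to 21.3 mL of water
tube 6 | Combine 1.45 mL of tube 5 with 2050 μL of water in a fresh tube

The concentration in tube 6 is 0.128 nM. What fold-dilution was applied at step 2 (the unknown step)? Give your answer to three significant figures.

15.0-fold

Step 1: 275 μL brought to 1700 μL → factor 1700/275 = 6.1818
Step 2: unknown factor x
Step 3: 0.15 mL + 12.6 mL = 12.75 mL total → factor 12.75/0.15 = 85
Step 4: 0.22 mL + 3050 μL = 3.27 mL total → factor 3.27/0.22 = 14.864
Step 5: 260 μL + 21.3 mL = 21560 μL total → factor 21560/260 = 82.923
Step 6: 1.45 mL + 2050 μL = 3.5 mL total → factor 3.5/1.45 = 2.4138
Product of known-step factors = 1.5633 × 10^6
Overall factor = 3.00 mM / (0.128 nM) = 2.3438 × 10^7
x = 2.3438 × 10^7 / 1.5633 × 10^6 = 15.0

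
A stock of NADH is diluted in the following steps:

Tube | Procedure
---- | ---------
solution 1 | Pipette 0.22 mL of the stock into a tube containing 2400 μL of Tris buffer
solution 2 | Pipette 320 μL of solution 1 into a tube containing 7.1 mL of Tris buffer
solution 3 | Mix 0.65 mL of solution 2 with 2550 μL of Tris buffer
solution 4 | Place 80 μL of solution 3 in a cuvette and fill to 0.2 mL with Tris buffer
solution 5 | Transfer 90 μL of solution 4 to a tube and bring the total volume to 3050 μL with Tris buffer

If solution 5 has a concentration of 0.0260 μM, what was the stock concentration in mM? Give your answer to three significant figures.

2.99 mM

Step 1: 0.22 mL + 2400 μL = 2.62 mL total → factor 2.62/0.22 = 11.909
Step 2: 320 μL + 7.1 mL = 7420 μL total → factor 7420/320 = 23.188
Step 3: 0.65 mL + 2550 μL = 3.2 mL total → factor 3.2/0.65 = 4.9231
Step 4: 80 μL brought to 0.2 mL → factor 200/80 = 2.5
Step 5: 90 μL brought to 3050 μL → factor 3050/90 = 33.889
Overall dilution factor = 11.909 × 23.188 × 4.9231 × 2.5 × 33.889 = 1.1518 × 10^5
Stock = 0.0260 μM × 1.1518 × 10^5 = 2995 μM = 2.99 mM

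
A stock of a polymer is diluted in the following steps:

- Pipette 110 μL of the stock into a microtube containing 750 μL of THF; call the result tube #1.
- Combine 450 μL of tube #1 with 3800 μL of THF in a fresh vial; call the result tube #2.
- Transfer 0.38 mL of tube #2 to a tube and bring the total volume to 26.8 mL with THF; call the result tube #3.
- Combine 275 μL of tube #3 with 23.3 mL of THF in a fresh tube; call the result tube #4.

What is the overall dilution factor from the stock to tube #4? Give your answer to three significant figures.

4.46 × 10^5

Step 1: 110 μL + 750 μL = 860 μL total → factor 860/110 = 7.8182
Step 2: 450 μL + 3800 μL = 4250 μL total → factor 4250/450 = 9.4444
Step 3: 0.38 mL brought to 26.8 mL → factor 26.8/0.38 = 70.526
Step 4: 275 μL + 23.3 mL = 23575 μL total → factor 23575/275 = 85.727
Overall dilution factor = 7.8182 × 9.4444 × 70.526 × 85.727 = 4.4643 × 10^5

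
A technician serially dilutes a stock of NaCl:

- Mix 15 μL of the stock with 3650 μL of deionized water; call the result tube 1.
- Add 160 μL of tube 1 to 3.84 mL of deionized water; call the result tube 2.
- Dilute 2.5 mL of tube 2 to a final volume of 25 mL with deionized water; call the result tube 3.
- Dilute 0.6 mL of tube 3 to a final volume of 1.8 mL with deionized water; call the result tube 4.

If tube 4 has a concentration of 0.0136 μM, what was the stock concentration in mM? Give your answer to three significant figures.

2.49 mM

Step 1: 15 μL + 3650 μL = 3665 μL total → factor 3665/15 = 244.33
Step 2: 160 μL + 3.84 mL = 4000 μL total → factor 4000/160 = 25
Step 3: 2.5 mL brought to 25 mL → factor 25/2.5 = 10
Step 4: 0.6 mL brought to 1.8 mL → factor 1.8/0.6 = 3
Overall dilution factor = 244.33 × 25 × 10 × 3 = 1.8325 × 10^5
Stock = 0.0136 μM × 1.8325 × 10^5 = 2492 μM = 2.49 mM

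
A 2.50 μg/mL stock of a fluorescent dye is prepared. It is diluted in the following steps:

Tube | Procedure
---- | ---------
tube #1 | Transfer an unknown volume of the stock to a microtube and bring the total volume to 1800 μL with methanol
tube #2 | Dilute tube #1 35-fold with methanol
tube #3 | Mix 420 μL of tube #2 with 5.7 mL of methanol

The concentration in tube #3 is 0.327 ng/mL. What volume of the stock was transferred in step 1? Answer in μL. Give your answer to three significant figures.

Step 1: v brought to 1800 μL → factor = 1800 μL/v
Step 2: 35-fold → factor 35
Step 3: 420 μL + 5.7 mL = 6120 μL total → factor 6120/420 = 14.571
Product of known-step factors = 510
Overall factor = 2.50 μg/mL / (0.327 ng/mL) = 7645.3
Step-1 factor = 7645.3 / 510 = 14.991
v = 1800 μL / 14.991 = 120 μL

120 μL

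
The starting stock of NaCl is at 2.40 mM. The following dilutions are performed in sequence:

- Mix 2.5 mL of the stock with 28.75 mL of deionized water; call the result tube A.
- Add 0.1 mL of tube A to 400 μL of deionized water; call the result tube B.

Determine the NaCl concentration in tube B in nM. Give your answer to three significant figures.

3.84 × 10^4 nM

Step 1: 2.5 mL + 28.75 mL = 31.25 mL total → factor 31.25/2.5 = 12.5
Step 2: 0.1 mL + 400 μL = 0.5 mL total → factor 0.5/0.1 = 5
Overall dilution factor = 12.5 × 5 = 62.5
Final = 2.40 mM / 62.5 = 0.03840 mM = 3.84 × 10^4 nM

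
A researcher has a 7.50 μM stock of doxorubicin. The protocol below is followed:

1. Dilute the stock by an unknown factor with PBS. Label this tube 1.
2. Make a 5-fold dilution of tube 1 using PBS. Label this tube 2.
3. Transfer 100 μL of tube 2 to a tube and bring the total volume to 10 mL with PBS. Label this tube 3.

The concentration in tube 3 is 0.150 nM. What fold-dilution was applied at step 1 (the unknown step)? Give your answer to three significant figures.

Step 1: unknown factor x
Step 2: 5-fold → factor 5
Step 3: 100 μL brought to 10 mL → factor 10000/100 = 100
Product of known-step factors = 500
Overall factor = 7.50 μM / (0.150 nM) = 50000
x = 50000 / 500 = 100

100-fold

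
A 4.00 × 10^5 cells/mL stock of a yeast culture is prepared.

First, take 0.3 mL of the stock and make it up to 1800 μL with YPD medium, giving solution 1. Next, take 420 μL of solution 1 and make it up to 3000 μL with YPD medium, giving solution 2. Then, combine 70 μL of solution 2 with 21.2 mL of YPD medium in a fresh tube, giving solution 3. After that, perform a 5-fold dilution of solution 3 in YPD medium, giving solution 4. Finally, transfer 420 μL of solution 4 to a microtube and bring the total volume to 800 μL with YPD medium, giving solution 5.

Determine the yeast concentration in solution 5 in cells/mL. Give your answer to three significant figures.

3.23 cells/mL

Step 1: 0.3 mL brought to 1800 μL → factor 1.8/0.3 = 6
Step 2: 420 μL brought to 3000 μL → factor 3000/420 = 7.1429
Step 3: 70 μL + 21.2 mL = 21270 μL total → factor 21270/70 = 303.86
Step 4: 5-fold → factor 5
Step 5: 420 μL brought to 800 μL → factor 800/420 = 1.9048
Overall dilution factor = 6 × 7.1429 × 303.86 × 5 × 1.9048 = 1.2402 × 10^5
Final = 4.00 × 10^5 cells/mL / 1.2402 × 10^5 = 3.23 cells/mL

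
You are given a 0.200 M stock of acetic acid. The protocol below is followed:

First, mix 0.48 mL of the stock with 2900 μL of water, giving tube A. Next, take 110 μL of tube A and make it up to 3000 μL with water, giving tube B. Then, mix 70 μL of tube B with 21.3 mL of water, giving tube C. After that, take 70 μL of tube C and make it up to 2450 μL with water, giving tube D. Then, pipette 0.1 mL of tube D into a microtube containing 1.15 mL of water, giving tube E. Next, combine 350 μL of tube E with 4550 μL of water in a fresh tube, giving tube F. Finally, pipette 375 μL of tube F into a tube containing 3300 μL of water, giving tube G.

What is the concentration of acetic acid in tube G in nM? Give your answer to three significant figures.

Step 1: 0.48 mL + 2900 μL = 3.38 mL total → factor 3.38/0.48 = 7.0417
Step 2: 110 μL brought to 3000 μL → factor 3000/110 = 27.273
Step 3: 70 μL + 21.3 mL = 21370 μL total → factor 21370/70 = 305.29
Step 4: 70 μL brought to 2450 μL → factor 2450/70 = 35
Step 5: 0.1 mL + 1.15 mL = 1.25 mL total → factor 1.25/0.1 = 12.5
Step 6: 350 μL + 4550 μL = 4900 μL total → factor 4900/350 = 14
Step 7: 375 μL + 3300 μL = 3675 μL total → factor 3675/375 = 9.8
Overall dilution factor = 7.0417 × 27.273 × 305.29 × 35 × 12.5 × 14 × 9.8 = 3.5192 × 10^9
Final = 0.200 M / 3.5192 × 10^9 = 5.683 × 10^-11 M = 0.0568 nM

0.0568 nM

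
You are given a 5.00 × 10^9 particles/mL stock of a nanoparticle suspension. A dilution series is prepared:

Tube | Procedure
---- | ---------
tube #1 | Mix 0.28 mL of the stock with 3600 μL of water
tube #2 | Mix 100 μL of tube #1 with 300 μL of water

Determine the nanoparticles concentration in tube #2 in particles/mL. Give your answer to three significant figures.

9.02 × 10^7 particles/mL

Step 1: 0.28 mL + 3600 μL = 3.88 mL total → factor 3.88/0.28 = 13.857
Step 2: 100 μL + 300 μL = 400 μL total → factor 400/100 = 4
Overall dilution factor = 13.857 × 4 = 55.429
Final = 5.00 × 10^9 particles/mL / 55.429 = 9.02 × 10^7 particles/mL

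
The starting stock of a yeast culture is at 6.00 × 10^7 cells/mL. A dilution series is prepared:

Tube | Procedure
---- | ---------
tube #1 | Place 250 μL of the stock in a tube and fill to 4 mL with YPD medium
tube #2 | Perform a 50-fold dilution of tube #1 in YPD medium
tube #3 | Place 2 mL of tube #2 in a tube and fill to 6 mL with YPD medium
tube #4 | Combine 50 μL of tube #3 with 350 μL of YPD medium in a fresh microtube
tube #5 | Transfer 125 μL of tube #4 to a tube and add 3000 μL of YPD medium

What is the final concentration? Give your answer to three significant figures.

Step 1: 250 μL brought to 4 mL → factor 4000/250 = 16
Step 2: 50-fold → factor 50
Step 3: 2 mL brought to 6 mL → factor 6/2 = 3
Step 4: 50 μL + 350 μL = 400 μL total → factor 400/50 = 8
Step 5: 125 μL + 3000 μL = 3125 μL total → factor 3125/125 = 25
Overall dilution factor = 16 × 50 × 3 × 8 × 25 = 4.8 × 10^5
Final = 6.00 × 10^7 cells/mL / 4.8 × 10^5 = 125 cells/mL

125 cells/mL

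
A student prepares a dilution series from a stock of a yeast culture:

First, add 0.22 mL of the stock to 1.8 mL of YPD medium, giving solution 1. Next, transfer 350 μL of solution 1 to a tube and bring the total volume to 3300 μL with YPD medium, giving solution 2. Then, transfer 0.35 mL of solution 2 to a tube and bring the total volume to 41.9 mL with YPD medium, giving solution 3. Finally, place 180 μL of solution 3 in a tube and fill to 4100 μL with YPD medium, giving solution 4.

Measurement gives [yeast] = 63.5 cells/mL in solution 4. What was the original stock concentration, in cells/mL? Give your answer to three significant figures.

1.50 × 10^7 cells/mL

Step 1: 0.22 mL + 1.8 mL = 2.02 mL total → factor 2.02/0.22 = 9.1818
Step 2: 350 μL brought to 3300 μL → factor 3300/350 = 9.4286
Step 3: 0.35 mL brought to 41.9 mL → factor 41.9/0.35 = 119.71
Step 4: 180 μL brought to 4100 μL → factor 4100/180 = 22.778
Overall dilution factor = 9.1818 × 9.4286 × 119.71 × 22.778 = 2.3607 × 10^5
Stock = 63.5 cells/mL × 2.3607 × 10^5 = 1.50 × 10^7 cells/mL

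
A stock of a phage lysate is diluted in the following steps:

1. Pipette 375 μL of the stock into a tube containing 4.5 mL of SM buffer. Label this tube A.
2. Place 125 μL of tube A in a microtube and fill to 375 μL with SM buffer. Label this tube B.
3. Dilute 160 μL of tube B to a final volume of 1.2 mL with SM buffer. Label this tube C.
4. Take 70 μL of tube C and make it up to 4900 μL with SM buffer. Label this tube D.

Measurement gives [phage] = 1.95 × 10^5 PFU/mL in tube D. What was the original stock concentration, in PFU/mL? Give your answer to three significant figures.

Step 1: 375 μL + 4.5 mL = 4875 μL total → factor 4875/375 = 13
Step 2: 125 μL brought to 375 μL → factor 375/125 = 3
Step 3: 160 μL brought to 1.2 mL → factor 1200/160 = 7.5
Step 4: 70 μL brought to 4900 μL → factor 4900/70 = 70
Overall dilution factor = 13 × 3 × 7.5 × 70 = 20475
Stock = 1.95 × 10^5 PFU/mL × 20475 = 3.99 × 10^9 PFU/mL

3.99 × 10^9 PFU/mL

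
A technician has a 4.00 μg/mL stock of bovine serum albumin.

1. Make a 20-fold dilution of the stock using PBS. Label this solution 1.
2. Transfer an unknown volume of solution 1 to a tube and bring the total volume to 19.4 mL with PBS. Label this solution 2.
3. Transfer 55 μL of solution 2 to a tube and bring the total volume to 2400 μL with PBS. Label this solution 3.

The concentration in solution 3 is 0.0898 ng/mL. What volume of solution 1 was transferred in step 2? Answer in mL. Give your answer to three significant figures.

0.380 mL

Step 1: 20-fold → factor 20
Step 2: v brought to 19.4 mL → factor = 19.4 mL/v
Step 3: 55 μL brought to 2400 μL → factor 2400/55 = 43.636
Product of known-step factors = 872.73
Overall factor = 4.00 μg/mL / (0.0898 ng/mL) = 44543
Step-2 factor = 44543 / 872.73 = 51.039
v = 19.4 mL / 51.039 = 0.380 mL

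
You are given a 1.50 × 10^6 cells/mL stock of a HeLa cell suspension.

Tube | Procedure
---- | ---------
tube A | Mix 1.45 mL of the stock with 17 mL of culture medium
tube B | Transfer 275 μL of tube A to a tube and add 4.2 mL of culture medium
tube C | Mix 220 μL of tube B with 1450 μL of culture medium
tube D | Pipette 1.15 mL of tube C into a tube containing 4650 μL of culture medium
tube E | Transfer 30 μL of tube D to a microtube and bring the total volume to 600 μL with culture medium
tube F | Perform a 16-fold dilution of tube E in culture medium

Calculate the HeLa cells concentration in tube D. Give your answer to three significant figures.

189 cells/mL

Step 1: 1.45 mL + 17 mL = 18.45 mL total → factor 18.45/1.45 = 12.724
Step 2: 275 μL + 4.2 mL = 4475 μL total → factor 4475/275 = 16.273
Step 3: 220 μL + 1450 μL = 1670 μL total → factor 1670/220 = 7.5909
Step 4: 1.15 mL + 4650 μL = 5.8 mL total → factor 5.8/1.15 = 5.0435
Dilution factor through tube D = 12.724 × 16.273 × 7.5909 × 5.0435 = 7927.1
[tube D] = 1.50 × 10^6 cells/mL / 7927.1 = 189 cells/mL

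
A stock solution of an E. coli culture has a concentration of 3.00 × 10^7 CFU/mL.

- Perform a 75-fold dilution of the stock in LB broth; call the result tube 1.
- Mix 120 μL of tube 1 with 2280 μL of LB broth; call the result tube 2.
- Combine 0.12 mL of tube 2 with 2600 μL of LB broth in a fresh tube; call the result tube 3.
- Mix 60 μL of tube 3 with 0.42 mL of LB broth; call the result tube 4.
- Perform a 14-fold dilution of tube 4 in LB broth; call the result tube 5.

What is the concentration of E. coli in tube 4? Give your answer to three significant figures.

Step 1: 75-fold → factor 75
Step 2: 120 μL + 2280 μL = 2400 μL total → factor 2400/120 = 20
Step 3: 0.12 mL + 2600 μL = 2.72 mL total → factor 2.72/0.12 = 22.667
Step 4: 60 μL + 0.42 mL = 480 μL total → factor 480/60 = 8
Dilution factor through tube 4 = 75 × 20 × 22.667 × 8 = 2.72 × 10^5
[tube 4] = 3.00 × 10^7 CFU/mL / 2.72 × 10^5 = 110 CFU/mL

110 CFU/mL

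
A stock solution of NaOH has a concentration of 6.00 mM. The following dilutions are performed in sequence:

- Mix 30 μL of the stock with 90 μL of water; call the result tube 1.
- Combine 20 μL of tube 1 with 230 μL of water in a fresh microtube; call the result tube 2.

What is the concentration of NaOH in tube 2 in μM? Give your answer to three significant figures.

Step 1: 30 μL + 90 μL = 120 μL total → factor 120/30 = 4
Step 2: 20 μL + 230 μL = 250 μL total → factor 250/20 = 12.5
Overall dilution factor = 4 × 12.5 = 50
Final = 6.00 mM / 50 = 0.1200 mM = 120 μM

120 μM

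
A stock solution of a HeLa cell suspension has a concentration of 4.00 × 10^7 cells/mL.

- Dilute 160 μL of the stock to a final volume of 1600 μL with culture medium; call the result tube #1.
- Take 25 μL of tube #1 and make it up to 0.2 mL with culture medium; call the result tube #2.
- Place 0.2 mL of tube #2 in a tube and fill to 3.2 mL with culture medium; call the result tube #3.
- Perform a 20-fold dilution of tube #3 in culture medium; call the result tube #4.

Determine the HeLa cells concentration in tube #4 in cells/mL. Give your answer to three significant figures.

Step 1: 160 μL brought to 1600 μL → factor 1600/160 = 10
Step 2: 25 μL brought to 0.2 mL → factor 200/25 = 8
Step 3: 0.2 mL brought to 3.2 mL → factor 3.2/0.2 = 16
Step 4: 20-fold → factor 20
Overall dilution factor = 10 × 8 × 16 × 20 = 25600
Final = 4.00 × 10^7 cells/mL / 25600 = 1.56 × 10^3 cells/mL

1.56 × 10^3 cells/mL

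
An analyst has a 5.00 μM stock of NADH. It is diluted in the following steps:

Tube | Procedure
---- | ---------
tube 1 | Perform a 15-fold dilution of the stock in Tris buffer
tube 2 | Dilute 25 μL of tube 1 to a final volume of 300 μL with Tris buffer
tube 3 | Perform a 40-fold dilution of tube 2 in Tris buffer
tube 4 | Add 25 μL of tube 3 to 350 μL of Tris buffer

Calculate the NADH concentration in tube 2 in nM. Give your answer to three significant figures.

27.8 nM

Step 1: 15-fold → factor 15
Step 2: 25 μL brought to 300 μL → factor 300/25 = 12
Dilution factor through tube 2 = 15 × 12 = 180
[tube 2] = 5.00 μM / 180 = 0.02778 μM = 27.8 nM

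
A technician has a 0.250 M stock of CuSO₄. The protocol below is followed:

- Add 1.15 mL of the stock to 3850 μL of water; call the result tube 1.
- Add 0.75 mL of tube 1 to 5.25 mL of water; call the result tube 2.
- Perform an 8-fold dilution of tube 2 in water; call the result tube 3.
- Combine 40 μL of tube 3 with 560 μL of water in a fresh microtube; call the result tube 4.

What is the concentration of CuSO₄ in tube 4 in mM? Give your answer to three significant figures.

Step 1: 1.15 mL + 3850 μL = 5 mL total → factor 5/1.15 = 4.3478
Step 2: 0.75 mL + 5.25 mL = 6 mL total → factor 6/0.75 = 8
Step 3: 8-fold → factor 8
Step 4: 40 μL + 560 μL = 600 μL total → factor 600/40 = 15
Overall dilution factor = 4.3478 × 8 × 8 × 15 = 4173.9
Final = 0.250 M / 4173.9 = 5.990 × 10^-5 M = 0.0599 mM

0.0599 mM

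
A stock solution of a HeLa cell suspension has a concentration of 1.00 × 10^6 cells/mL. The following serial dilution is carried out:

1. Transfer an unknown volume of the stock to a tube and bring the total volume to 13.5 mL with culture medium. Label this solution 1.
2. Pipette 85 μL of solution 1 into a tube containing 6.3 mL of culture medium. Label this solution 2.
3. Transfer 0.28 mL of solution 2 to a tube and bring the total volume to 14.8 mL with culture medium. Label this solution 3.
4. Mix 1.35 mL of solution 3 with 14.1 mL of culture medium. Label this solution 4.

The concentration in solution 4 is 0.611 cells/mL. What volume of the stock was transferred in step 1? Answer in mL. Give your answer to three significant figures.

0.375 mL

Step 1: v brought to 13.5 mL → factor = 13.5 mL/v
Step 2: 85 μL + 6.3 mL = 6385 μL total → factor 6385/85 = 75.118
Step 3: 0.28 mL brought to 14.8 mL → factor 14.8/0.28 = 52.857
Step 4: 1.35 mL + 14.1 mL = 15.45 mL total → factor 15.45/1.35 = 11.444
Product of known-step factors = 45440
Overall factor = 1.00 × 10^6 cells/mL / (0.611 cells/mL) = 1.6367 × 10^6
Step-1 factor = 1.6367 × 10^6 / 45440 = 36.018
v = 13.5 mL / 36.018 = 0.375 mL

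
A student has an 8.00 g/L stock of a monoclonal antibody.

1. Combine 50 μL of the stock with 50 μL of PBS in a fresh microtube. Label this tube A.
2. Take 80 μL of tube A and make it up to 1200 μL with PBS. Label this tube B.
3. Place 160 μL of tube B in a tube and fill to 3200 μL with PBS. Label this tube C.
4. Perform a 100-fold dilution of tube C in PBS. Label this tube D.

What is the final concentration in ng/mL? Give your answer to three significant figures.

133 ng/mL

Step 1: 50 μL + 50 μL = 100 μL total → factor 100/50 = 2
Step 2: 80 μL brought to 1200 μL → factor 1200/80 = 15
Step 3: 160 μL brought to 3200 μL → factor 3200/160 = 20
Step 4: 100-fold → factor 100
Overall dilution factor = 2 × 15 × 20 × 100 = 60000
Final = 8.00 g/L / 60000 = 0.0001333 g/L = 133 ng/mL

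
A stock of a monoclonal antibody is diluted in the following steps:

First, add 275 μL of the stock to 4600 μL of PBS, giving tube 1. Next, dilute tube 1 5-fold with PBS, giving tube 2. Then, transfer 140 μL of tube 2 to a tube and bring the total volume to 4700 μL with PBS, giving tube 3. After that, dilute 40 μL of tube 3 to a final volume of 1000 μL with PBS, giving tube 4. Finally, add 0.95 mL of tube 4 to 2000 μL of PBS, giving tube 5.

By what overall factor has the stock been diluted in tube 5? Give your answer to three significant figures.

Step 1: 275 μL + 4600 μL = 4875 μL total → factor 4875/275 = 17.727
Step 2: 5-fold → factor 5
Step 3: 140 μL brought to 4700 μL → factor 4700/140 = 33.571
Step 4: 40 μL brought to 1000 μL → factor 1000/40 = 25
Step 5: 0.95 mL + 2000 μL = 2.95 mL total → factor 2.95/0.95 = 3.1053
Overall dilution factor = 17.727 × 5 × 33.571 × 25 × 3.1053 = 2.31 × 10^5

2.31 × 10^5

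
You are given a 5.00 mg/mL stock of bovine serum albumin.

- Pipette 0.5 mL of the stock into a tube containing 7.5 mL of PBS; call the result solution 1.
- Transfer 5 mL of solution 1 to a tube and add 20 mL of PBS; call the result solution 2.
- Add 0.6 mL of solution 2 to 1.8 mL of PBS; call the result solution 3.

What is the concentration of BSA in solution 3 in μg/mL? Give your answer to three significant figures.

15.6 μg/mL

Step 1: 0.5 mL + 7.5 mL = 8 mL total → factor 8/0.5 = 16
Step 2: 5 mL + 20 mL = 25 mL total → factor 25/5 = 5
Step 3: 0.6 mL + 1.8 mL = 2.4 mL total → factor 2.4/0.6 = 4
Overall dilution factor = 16 × 5 × 4 = 320
Final = 5.00 mg/mL / 320 = 0.01562 mg/mL = 15.6 μg/mL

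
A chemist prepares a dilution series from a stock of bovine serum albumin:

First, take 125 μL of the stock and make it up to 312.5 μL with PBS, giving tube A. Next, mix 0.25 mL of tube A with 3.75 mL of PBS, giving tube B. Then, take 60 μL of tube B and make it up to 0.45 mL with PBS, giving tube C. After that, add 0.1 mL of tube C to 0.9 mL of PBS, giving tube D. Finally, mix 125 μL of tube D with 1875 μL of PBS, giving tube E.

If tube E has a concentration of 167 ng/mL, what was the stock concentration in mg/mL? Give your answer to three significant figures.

8.02 mg/mL

Step 1: 125 μL brought to 312.5 μL → factor 312.5/125 = 2.5
Step 2: 0.25 mL + 3.75 mL = 4 mL total → factor 4/0.25 = 16
Step 3: 60 μL brought to 0.45 mL → factor 450/60 = 7.5
Step 4: 0.1 mL + 0.9 mL = 1 mL total → factor 1/0.1 = 10
Step 5: 125 μL + 1875 μL = 2000 μL total → factor 2000/125 = 16
Overall dilution factor = 2.5 × 16 × 7.5 × 10 × 16 = 48000
Stock = 167 ng/mL × 48000 = 8.016 × 10^6 ng/mL = 8.02 mg/mL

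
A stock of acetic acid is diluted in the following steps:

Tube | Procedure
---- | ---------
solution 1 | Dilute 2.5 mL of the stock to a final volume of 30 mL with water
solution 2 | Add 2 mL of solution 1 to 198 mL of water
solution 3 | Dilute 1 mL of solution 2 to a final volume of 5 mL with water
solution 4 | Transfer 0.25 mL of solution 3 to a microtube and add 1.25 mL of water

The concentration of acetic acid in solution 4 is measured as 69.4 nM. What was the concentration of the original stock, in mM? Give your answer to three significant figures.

2.50 mM

Step 1: 2.5 mL brought to 30 mL → factor 30/2.5 = 12
Step 2: 2 mL + 198 mL = 200 mL total → factor 200/2 = 100
Step 3: 1 mL brought to 5 mL → factor 5/1 = 5
Step 4: 0.25 mL + 1.25 mL = 1.5 mL total → factor 1.5/0.25 = 6
Overall dilution factor = 12 × 100 × 5 × 6 = 36000
Stock = 69.4 nM × 36000 = 2.498 × 10^6 nM = 2.50 mM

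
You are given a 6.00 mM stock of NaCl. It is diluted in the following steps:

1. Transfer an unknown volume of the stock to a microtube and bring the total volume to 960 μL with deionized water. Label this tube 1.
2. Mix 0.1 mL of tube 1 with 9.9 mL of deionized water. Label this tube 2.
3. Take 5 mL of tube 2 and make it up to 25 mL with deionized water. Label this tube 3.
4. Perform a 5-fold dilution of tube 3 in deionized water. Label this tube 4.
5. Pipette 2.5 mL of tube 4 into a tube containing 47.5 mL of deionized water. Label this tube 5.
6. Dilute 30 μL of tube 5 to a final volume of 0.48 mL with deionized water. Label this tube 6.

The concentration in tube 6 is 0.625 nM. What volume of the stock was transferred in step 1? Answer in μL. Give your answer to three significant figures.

Step 1: v brought to 960 μL → factor = 960 μL/v
Step 2: 0.1 mL + 9.9 mL = 10 mL total → factor 10/0.1 = 100
Step 3: 5 mL brought to 25 mL → factor 25/5 = 5
Step 4: 5-fold → factor 5
Step 5: 2.5 mL + 47.5 mL = 50 mL total → factor 50/2.5 = 20
Step 6: 30 μL brought to 0.48 mL → factor 480/30 = 16
Product of known-step factors = 8 × 10^5
Overall factor = 6.00 mM / (0.625 nM) = 9.6 × 10^6
Step-1 factor = 9.6 × 10^6 / 8 × 10^5 = 12
v = 960 μL / 12 = 80.0 μL

80.0 μL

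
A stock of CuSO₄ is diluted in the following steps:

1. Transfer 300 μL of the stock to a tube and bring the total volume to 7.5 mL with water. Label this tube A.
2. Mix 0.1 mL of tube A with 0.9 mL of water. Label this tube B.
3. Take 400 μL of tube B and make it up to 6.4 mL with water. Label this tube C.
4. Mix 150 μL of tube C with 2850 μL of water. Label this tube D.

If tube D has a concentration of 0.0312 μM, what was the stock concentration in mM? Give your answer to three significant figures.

2.50 mM

Step 1: 300 μL brought to 7.5 mL → factor 7500/300 = 25
Step 2: 0.1 mL + 0.9 mL = 1 mL total → factor 1/0.1 = 10
Step 3: 400 μL brought to 6.4 mL → factor 6400/400 = 16
Step 4: 150 μL + 2850 μL = 3000 μL total → factor 3000/150 = 20
Overall dilution factor = 25 × 10 × 16 × 20 = 80000
Stock = 0.0312 μM × 80000 = 2496 μM = 2.50 mM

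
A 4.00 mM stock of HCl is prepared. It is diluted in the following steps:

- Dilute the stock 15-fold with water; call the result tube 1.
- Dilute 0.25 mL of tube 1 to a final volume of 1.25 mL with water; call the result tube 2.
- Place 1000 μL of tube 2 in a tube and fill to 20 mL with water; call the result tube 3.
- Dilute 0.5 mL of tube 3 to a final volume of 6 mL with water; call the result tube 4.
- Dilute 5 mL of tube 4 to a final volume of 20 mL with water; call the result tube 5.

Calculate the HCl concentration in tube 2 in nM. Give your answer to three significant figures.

5.33 × 10^4 nM

Step 1: 15-fold → factor 15
Step 2: 0.25 mL brought to 1.25 mL → factor 1.25/0.25 = 5
Dilution factor through tube 2 = 15 × 5 = 75
[tube 2] = 4.00 mM / 75 = 0.05333 mM = 5.33 × 10^4 nM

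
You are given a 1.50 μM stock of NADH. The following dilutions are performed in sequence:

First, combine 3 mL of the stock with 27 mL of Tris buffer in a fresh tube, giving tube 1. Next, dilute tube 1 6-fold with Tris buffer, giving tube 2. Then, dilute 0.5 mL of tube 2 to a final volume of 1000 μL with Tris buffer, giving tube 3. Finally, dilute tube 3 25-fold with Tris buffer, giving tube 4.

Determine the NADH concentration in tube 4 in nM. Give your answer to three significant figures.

Step 1: 3 mL + 27 mL = 30 mL total → factor 30/3 = 10
Step 2: 6-fold → factor 6
Step 3: 0.5 mL brought to 1000 μL → factor 1/0.5 = 2
Step 4: 25-fold → factor 25
Overall dilution factor = 10 × 6 × 2 × 25 = 3000
Final = 1.50 μM / 3000 = 0.0005000 μM = 0.500 nM

0.500 nM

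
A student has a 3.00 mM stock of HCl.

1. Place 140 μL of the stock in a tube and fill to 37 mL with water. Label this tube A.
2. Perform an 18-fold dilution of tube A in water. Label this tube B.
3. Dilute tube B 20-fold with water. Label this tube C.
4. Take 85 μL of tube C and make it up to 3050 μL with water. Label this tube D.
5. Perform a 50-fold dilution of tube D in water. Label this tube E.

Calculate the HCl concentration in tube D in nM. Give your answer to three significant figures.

Step 1: 140 μL brought to 37 mL → factor 37000/140 = 264.29
Step 2: 18-fold → factor 18
Step 3: 20-fold → factor 20
Step 4: 85 μL brought to 3050 μL → factor 3050/85 = 35.882
Dilution factor through tube D = 264.29 × 18 × 20 × 35.882 = 3.4139 × 10^6
[tube D] = 3.00 mM / 3.4139 × 10^6 = 8.787 × 10^-7 mM = 0.879 nM

0.879 nM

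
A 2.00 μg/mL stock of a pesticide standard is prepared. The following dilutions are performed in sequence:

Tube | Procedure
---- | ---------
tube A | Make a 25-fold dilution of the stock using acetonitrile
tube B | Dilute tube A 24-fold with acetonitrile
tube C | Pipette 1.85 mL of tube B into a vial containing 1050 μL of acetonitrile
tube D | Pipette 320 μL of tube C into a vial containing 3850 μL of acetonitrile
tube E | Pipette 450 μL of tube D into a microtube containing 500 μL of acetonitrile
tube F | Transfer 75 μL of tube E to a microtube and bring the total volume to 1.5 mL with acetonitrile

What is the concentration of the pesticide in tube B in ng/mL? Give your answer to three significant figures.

Step 1: 25-fold → factor 25
Step 2: 24-fold → factor 24
Dilution factor through tube B = 25 × 24 = 600
[tube B] = 2.00 μg/mL / 600 = 0.003333 μg/mL = 3.33 ng/mL

3.33 ng/mL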